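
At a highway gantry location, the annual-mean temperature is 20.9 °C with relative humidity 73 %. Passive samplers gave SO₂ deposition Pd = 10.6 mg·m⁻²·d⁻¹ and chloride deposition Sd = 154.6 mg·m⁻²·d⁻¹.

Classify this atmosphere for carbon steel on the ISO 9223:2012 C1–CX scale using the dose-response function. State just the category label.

carbon steel: f(T) = -0.054·(T−10) [T>10 °C] = -0.5886
  sulphur-dioxide contribution → 14.44 μm/a
  chloride contribution → 59.59 μm/a
  total first-year rate 74.03 μm/a
Category bounds: 50…80 μm/a bracket r_corr ⇒ C4

C4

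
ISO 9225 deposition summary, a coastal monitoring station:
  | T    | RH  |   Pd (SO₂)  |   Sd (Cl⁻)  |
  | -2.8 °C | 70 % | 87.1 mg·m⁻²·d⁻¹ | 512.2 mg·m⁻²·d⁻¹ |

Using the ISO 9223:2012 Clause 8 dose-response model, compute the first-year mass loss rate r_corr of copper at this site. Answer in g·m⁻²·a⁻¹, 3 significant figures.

r_corr = 7.24 g·m⁻²·a⁻¹

copper: f(T) = +0.126·(T−10) [T≤10 °C] = -1.6128
  sulphur-dioxide contribution → 0.2098 μm/a
  chloride contribution → 0.5986 μm/a
  total first-year rate 0.8084 μm/a
Convert to mass loss: 0.8084 μm/a × 8.96 g/cm³ = 7.243 g·m⁻²·a⁻¹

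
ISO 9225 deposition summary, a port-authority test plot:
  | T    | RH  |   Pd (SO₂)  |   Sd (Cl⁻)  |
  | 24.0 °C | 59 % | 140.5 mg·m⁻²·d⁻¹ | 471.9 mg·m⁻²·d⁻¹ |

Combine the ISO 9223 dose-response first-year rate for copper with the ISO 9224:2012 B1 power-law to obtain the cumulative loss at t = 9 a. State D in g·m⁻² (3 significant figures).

D(9) = 64.7 g·m⁻²

copper: temperature factor f = -0.080·(14.0) = -1.1200
  Pd branch = 0.0053·Pd^0.26·e^(0.059·RH+f) = 0.2033 μm/a
  Cl⁻ term: 0.01025·471.9^0.27·exp(0.036·59+0.049·24.0) = 1.465
  sum: 0.2033 + 1.465 → r_corr = 1.668 μm/a
Long-term exponent b (ISO 9224 Table 2, B1) = 0.667
  D(9) = 1.668 × 9^0.667 = 1.668 × 4.33 = 7.223 μm
  Mass loss = 7.223 μm × 8.96 g/cm³ = 64.72 g·m⁻²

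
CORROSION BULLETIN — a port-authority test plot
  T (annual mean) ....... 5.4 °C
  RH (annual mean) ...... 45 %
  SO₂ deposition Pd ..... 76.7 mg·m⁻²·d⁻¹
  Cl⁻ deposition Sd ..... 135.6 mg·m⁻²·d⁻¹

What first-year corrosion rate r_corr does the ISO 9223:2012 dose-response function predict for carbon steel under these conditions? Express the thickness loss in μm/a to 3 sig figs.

r_corr = 32.6 μm/a

carbon steel: T≤10 °C ⇒ hinge +0.150·(5.4−10) = -0.6900
  SO₂ term: 1.77·76.7^0.52·exp(0.02·45-0.6900) = 20.86
  Sd branch = 0.102·Sd^0.62·e^(0.033·RH+0.04·T) = 11.73 μm/a
  r_corr = 20.86 + 11.73 = 32.59 μm/a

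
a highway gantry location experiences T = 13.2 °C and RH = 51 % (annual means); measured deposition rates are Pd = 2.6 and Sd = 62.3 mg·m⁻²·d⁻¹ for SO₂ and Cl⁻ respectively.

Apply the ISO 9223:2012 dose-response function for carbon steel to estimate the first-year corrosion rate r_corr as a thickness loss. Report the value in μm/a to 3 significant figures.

carbon steel: f(T) = -0.054·(T−10) [T>10 °C] = -0.1728
  sulphur-dioxide contribution → 6.787 μm/a
  chloride contribution → 12.06 μm/a
  total first-year rate 18.85 μm/a

r_corr = 18.8 μm/a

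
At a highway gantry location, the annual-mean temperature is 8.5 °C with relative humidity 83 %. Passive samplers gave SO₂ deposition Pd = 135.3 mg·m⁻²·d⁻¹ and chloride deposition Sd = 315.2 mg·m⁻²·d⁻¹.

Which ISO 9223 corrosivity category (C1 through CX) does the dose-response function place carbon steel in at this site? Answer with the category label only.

C5

carbon steel: temperature factor f = +0.150·(-1.5) = -0.2250
  SO₂ term: 1.77·135.3^0.52·exp(0.02·83-0.2250) = 95.38
  Cl⁻ term: 0.102·315.2^0.62·exp(0.033·83+0.04·8.5) = 78.51
  sum: 95.38 + 78.51 → r_corr = 173.9 μm/a
174 μm/a falls in (80, 200] for carbon steel → category C5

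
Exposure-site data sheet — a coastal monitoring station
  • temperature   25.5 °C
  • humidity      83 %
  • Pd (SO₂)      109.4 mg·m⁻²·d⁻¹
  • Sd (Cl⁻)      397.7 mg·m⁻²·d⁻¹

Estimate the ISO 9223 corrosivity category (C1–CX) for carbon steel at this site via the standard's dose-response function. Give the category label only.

CX

carbon steel: T>10 °C ⇒ hinge -0.054·(25.5−10) = -0.8370
  sulphur-dioxide contribution → 46.31 μm/a
  chloride contribution → 179 μm/a
  total first-year rate 225.3 μm/a
Category bounds: 200…700 μm/a bracket r_corr ⇒ CX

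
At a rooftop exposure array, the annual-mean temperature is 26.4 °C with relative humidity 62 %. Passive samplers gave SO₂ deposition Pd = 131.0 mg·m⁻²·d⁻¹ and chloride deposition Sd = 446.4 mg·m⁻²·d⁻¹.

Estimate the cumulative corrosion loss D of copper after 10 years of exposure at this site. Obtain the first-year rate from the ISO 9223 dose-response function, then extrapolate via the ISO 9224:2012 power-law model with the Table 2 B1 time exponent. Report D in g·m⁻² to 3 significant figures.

D(10) = 83.5 g·m⁻²

copper: temperature factor f = -0.080·(16.4) = -1.3120
  Pd branch = 0.0053·Pd^0.26·e^(0.059·RH+f) = 0.1966 μm/a
  Sd branch = 0.01025·Sd^0.27·e^(0.036·RH+0.049·T) = 1.808 μm/a
  sum: 0.1966 + 1.808 → r_corr = 2.005 μm/a
ISO 9224: D(t) = r_corr · t^b with b = 0.667 (copper, B1)
  D(10) = 2.005 × 10^0.667 = 2.005 × 4.645 = 9.314 μm
  Mass loss = 9.314 μm × 8.96 g/cm³ = 83.45 g·m⁻²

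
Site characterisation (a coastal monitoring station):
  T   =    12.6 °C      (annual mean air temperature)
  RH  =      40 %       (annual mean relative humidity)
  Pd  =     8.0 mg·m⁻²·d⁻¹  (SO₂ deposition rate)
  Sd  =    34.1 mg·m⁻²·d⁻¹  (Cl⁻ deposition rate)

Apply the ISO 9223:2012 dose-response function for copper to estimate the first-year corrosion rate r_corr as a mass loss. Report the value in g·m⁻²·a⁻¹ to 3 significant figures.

r_corr = 2.57 g·m⁻²·a⁻¹

copper: temperature factor f = -0.080·(2.6) = -0.2080
  sulphur-dioxide contribution → 0.07829 μm/a
  chloride contribution → 0.208 μm/a
  total first-year rate 0.2863 μm/a
Convert to mass loss: 0.2863 μm/a × 8.96 g/cm³ = 2.565 g·m⁻²·a⁻¹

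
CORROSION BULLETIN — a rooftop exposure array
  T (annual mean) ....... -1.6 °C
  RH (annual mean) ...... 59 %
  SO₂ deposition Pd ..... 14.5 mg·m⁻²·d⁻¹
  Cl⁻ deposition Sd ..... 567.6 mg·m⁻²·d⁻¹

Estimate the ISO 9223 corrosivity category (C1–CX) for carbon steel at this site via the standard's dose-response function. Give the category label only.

carbon steel: temperature factor f = +0.150·(-11.6) = -1.7400
  SO₂ term: 1.77·14.5^0.52·exp(0.02·59-1.7400) = 4.061
  Sd branch = 0.102·Sd^0.62·e^(0.033·RH+0.04·T) = 34.19 μm/a
  sum: 4.061 + 34.19 → r_corr = 38.25 μm/a
Category bounds: 25…50 μm/a bracket r_corr ⇒ C3

C3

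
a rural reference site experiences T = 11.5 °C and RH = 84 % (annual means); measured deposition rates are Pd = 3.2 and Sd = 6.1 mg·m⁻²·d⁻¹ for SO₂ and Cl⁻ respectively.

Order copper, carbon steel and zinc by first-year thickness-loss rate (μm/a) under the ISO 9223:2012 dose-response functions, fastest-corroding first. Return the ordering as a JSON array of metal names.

["carbon steel", "copper", "zinc"]

copper: f(T) = -0.080·(T−10) [T>10 °C] = -0.1200
  Pd branch = 0.0053·Pd^0.26·e^(0.059·RH+f) = 0.9034 μm/a
  Sd branch = 0.01025·Sd^0.27·e^(0.036·RH+0.049·T) = 0.6037 μm/a
  sum: 0.9034 + 0.6037 → r_corr = 1.507 μm/a
carbon steel: temperature factor f = -0.054·(1.5) = -0.0810
  Pd branch = 1.77·Pd^0.52·e^(0.02·RH+f) = 16.04 μm/a
  Cl⁻ term: 0.102·6.1^0.62·exp(0.033·84+0.04·11.5) = 7.928
  sum: 16.04 + 7.928 → r_corr = 23.96 μm/a
zinc: f(T) = -0.071·(T−10) [T>10 °C] = -0.1065
  SO₂ term: 0.0129·3.2^0.44·exp(0.046·84-0.1065) = 0.922
  Sd branch = 0.0175·Sd^0.57·e^(0.008·RH+0.085·T) = 0.2553 μm/a
  r_corr = 0.922 + 0.2553 = 1.177 μm/a
Ordering by μm/a: carbon steel (24) > copper (1.51) > zinc (1.18)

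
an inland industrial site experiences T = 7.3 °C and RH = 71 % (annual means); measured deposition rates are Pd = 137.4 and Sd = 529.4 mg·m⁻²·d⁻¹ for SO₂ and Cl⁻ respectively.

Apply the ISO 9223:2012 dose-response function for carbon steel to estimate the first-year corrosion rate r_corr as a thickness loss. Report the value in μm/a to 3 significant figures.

r_corr = 133 μm/a

carbon steel: temperature factor f = +0.150·(-2.7) = -0.4050
  sulphur-dioxide contribution → 63.17 μm/a
  chloride contribution → 69.46 μm/a
  ⇒ r_corr(carbon steel) = 132.6 μm/a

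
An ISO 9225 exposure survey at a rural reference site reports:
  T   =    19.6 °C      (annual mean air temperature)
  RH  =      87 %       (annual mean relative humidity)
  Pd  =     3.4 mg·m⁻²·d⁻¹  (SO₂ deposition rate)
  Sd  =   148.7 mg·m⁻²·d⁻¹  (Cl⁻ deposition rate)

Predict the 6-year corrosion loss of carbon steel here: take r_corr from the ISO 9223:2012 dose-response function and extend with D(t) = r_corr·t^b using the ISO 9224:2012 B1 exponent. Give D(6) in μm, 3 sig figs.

carbon steel: f(T) = -0.054·(T−10) [T>10 °C] = -0.5184
  sulphur-dioxide contribution → 11.35 μm/a
  chloride contribution → 87.66 μm/a
  total first-year rate 99 μm/a
Long-term exponent b (ISO 9224 Table 2, B1) = 0.523
  D(6) = 99 × 6^0.523 = 99 × 2.553 = 252.7 μm

D(6) = 253 μm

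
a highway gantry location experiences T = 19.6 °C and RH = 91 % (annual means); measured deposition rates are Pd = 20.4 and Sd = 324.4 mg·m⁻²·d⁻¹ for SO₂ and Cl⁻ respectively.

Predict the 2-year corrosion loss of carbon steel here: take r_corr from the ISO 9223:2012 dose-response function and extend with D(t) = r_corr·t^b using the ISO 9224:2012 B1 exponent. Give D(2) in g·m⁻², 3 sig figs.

D(2) = 2.18e+03 g·m⁻²

carbon steel: f(T) = -0.054·(T−10) [T>10 °C] = -0.5184
  SO₂ term: 1.77·20.4^0.52·exp(0.02·91-0.5184) = 31.21
  Cl⁻ term: 0.102·324.4^0.62·exp(0.033·91+0.04·19.6) = 162.2
  r_corr = 31.21 + 162.2 = 193.4 μm/a
Long-term exponent b (ISO 9224 Table 2, B1) = 0.523
  D(2) = 193.4 × 2^0.523 = 193.4 × 1.437 = 278 μm
  Mass loss = 278 μm × 7.85 g/cm³ = 2182 g·m⁻²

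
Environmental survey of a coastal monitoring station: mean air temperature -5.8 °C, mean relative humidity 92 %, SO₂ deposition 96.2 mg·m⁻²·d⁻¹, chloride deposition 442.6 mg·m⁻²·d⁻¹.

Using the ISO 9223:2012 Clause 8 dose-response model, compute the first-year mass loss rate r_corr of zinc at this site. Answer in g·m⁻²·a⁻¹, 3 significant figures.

r_corr = 31.1 g·m⁻²·a⁻¹

zinc: T≤10 °C ⇒ hinge +0.038·(-5.8−10) = -0.6004
  Pd branch = 0.0129·Pd^0.44·e^(0.046·RH+f) = 3.634 μm/a
  Sd branch = 0.0175·Sd^0.57·e^(0.008·RH+0.085·T) = 0.7191 μm/a
  r_corr = 3.634 + 0.7191 = 4.353 μm/a
Convert to mass loss: 4.353 μm/a × 7.14 g/cm³ = 31.08 g·m⁻²·a⁻¹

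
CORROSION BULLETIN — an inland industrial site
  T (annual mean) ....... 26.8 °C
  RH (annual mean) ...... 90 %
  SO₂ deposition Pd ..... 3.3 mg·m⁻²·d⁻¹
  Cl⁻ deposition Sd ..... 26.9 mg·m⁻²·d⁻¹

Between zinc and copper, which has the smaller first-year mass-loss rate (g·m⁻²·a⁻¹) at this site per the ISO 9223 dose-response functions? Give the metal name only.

zinc: T>10 °C ⇒ hinge -0.071·(26.8−10) = -1.1928
  sulphur-dioxide contribution → 0.4156 μm/a
  chloride contribution → 2.291 μm/a
  ⇒ r_corr(zinc) = 2.707 μm/a
  mass loss = 2.707 μm/a × 7.14 g/cm³ = 19.32 g·m⁻²·a⁻¹
copper: temperature factor f = -0.080·(16.8) = -1.3440
  sulphur-dioxide contribution → 0.3815 μm/a
  chloride contribution → 2.367 μm/a
  ⇒ r_corr(copper) = 2.748 μm/a
  mass loss = 2.748 μm/a × 8.96 g/cm³ = 24.63 g·m⁻²·a⁻¹
Ordering by g·m⁻²·a⁻¹: copper (24.6) > zinc (19.3)

zinc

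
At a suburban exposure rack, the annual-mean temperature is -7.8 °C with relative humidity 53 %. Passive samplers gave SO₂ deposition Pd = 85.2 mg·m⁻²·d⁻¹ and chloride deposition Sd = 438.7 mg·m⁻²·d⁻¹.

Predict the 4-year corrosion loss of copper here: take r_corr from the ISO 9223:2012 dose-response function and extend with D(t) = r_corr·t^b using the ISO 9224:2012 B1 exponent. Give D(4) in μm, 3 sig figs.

copper: T≤10 °C ⇒ hinge +0.126·(-7.8−10) = -2.2428
  SO₂ term: 0.0053·85.2^0.26·exp(0.059·53-2.2428) = 0.04076
  Sd branch = 0.01025·Sd^0.27·e^(0.036·RH+0.049·T) = 0.2436 μm/a
  r_corr = 0.04076 + 0.2436 = 0.2844 μm/a
Power-law: D(4) = r_corr · 4^0.667
  D(4) = 0.2844 × 4^0.667 = 0.2844 × 2.521 = 0.717 μm

D(4) = 0.717 μm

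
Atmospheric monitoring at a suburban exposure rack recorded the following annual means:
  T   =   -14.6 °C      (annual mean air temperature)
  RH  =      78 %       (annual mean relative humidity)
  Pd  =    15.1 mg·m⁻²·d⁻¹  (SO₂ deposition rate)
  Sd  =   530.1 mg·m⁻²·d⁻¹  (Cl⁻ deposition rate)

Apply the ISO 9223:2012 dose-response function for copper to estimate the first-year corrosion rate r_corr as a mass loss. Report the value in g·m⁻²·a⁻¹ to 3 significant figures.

r_corr = 4.48 g·m⁻²·a⁻¹

copper: T≤10 °C ⇒ hinge +0.126·(-14.6−10) = -3.0996
  sulphur-dioxide contribution → 0.04823 μm/a
  chloride contribution → 0.452 μm/a
  ⇒ r_corr(copper) = 0.5002 μm/a
Convert to mass loss: 0.5002 μm/a × 8.96 g/cm³ = 4.482 g·m⁻²·a⁻¹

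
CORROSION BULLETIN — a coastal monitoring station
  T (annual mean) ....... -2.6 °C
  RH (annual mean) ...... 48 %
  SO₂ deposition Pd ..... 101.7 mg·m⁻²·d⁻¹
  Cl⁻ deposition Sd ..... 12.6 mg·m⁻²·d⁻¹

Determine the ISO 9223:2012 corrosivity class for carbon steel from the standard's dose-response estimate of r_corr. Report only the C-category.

C2

carbon steel: T≤10 °C ⇒ hinge +0.150·(-2.6−10) = -1.8900
  Pd branch = 1.77·Pd^0.52·e^(0.02·RH+f) = 7.725 μm/a
  Cl⁻ term: 0.102·12.6^0.62·exp(0.033·48+0.04·-2.6) = 2.156
  r_corr = 7.725 + 2.156 = 9.88 μm/a
9.88 μm/a falls in (1.3, 25] for carbon steel → category C2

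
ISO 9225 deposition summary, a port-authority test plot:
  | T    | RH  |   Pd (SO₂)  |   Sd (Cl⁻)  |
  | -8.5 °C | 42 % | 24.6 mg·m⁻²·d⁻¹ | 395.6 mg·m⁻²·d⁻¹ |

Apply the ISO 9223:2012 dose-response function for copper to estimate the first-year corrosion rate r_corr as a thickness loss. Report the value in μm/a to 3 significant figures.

copper: T≤10 °C ⇒ hinge +0.126·(-8.5−10) = -2.3310
  Pd branch = 0.0053·Pd^0.26·e^(0.059·RH+f) = 0.01412 μm/a
  Sd branch = 0.01025·Sd^0.27·e^(0.036·RH+0.049·T) = 0.1541 μm/a
  sum: 0.01412 + 0.1541 → r_corr = 0.1682 μm/a

r_corr = 0.168 μm/a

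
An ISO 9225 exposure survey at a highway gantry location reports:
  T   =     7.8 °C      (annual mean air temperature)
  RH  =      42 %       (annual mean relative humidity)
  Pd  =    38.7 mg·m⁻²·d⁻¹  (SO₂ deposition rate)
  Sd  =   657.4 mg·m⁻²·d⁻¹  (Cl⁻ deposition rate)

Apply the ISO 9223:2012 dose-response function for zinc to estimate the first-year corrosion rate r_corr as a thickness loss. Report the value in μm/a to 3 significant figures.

r_corr = 2.33 μm/a

zinc: T≤10 °C ⇒ hinge +0.038·(7.8−10) = -0.0836
  SO₂ term: 0.0129·38.7^0.44·exp(0.046·42-0.0836) = 0.4092
  Sd branch = 0.0175·Sd^0.57·e^(0.008·RH+0.085·T) = 1.919 μm/a
  sum: 0.4092 + 1.919 → r_corr = 2.328 μm/a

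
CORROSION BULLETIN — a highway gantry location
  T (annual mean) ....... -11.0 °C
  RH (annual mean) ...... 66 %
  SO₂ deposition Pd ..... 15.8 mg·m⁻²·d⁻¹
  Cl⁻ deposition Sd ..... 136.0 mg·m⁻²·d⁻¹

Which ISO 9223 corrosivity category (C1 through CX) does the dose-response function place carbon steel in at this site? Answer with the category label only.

carbon steel: temperature factor f = +0.150·(-21.0) = -3.1500
  Pd branch = 1.77·Pd^0.52·e^(0.02·RH+f) = 1.193 μm/a
  Cl⁻ term: 0.102·136.0^0.62·exp(0.033·66+0.04·-11.0) = 12.2
  r_corr = 1.193 + 12.2 = 13.39 μm/a
Category bounds: 1.3…25 μm/a bracket r_corr ⇒ C2

C2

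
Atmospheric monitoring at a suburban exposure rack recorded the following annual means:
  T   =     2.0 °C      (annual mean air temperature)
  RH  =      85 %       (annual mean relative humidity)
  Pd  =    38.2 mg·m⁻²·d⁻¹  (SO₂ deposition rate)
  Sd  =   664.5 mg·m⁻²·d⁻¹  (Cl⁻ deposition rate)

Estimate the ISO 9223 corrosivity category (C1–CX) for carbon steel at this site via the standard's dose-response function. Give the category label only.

C5

carbon steel: temperature factor f = +0.150·(-8.0) = -1.2000
  Pd branch = 1.77·Pd^0.52·e^(0.02·RH+f) = 19.4 μm/a
  Cl⁻ term: 0.102·664.5^0.62·exp(0.033·85+0.04·2.0) = 102.7
  r_corr = 19.4 + 102.7 = 122.1 μm/a
Category bounds: 80…200 μm/a bracket r_corr ⇒ C5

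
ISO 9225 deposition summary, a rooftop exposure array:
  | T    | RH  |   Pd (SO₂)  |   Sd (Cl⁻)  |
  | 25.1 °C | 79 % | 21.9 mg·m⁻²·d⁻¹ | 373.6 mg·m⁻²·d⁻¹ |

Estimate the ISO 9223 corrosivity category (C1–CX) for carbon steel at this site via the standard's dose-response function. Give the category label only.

carbon steel: T>10 °C ⇒ hinge -0.054·(25.1−10) = -0.8154
  Pd branch = 1.77·Pd^0.52·e^(0.02·RH+f) = 18.93 μm/a
  Sd branch = 0.102·Sd^0.62·e^(0.033·RH+0.04·T) = 148.5 μm/a
  r_corr = 18.93 + 148.5 = 167.4 μm/a
167 μm/a falls in (80, 200] for carbon steel → category C5

C5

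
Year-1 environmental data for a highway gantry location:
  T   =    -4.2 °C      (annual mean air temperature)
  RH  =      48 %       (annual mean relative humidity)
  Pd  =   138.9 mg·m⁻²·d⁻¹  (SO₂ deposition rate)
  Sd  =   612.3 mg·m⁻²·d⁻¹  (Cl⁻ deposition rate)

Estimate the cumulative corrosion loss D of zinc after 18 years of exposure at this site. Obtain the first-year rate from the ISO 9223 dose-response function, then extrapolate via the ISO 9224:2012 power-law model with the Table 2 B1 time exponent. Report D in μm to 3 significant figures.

D(18) = 13.6 μm

zinc: T≤10 °C ⇒ hinge +0.038·(-4.2−10) = -0.5396
  sulphur-dioxide contribution → 0.5997 μm/a
  chloride contribution → 0.6972 μm/a
  ⇒ r_corr(zinc) = 1.297 μm/a
ISO 9224: D(t) = r_corr · t^b with b = 0.813 (zinc, B1)
  D(18) = 1.297 × 18^0.813 = 1.297 × 10.48 = 13.6 μm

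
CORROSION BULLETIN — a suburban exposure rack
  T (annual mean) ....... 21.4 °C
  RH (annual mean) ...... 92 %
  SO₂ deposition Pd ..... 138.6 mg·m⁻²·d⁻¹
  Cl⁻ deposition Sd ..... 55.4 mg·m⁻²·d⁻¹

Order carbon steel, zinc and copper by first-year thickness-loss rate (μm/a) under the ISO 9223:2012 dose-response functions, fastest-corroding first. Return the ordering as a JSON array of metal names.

["carbon steel", "zinc", "copper"]

carbon steel: temperature factor f = -0.054·(11.4) = -0.6156
  sulphur-dioxide contribution → 78.24 μm/a
  chloride contribution → 60.24 μm/a
  total first-year rate 138.5 μm/a
zinc: f(T) = -0.071·(T−10) [T>10 °C] = -0.8094
  sulphur-dioxide contribution → 3.462 μm/a
  chloride contribution → 2.221 μm/a
  ⇒ r_corr(zinc) = 5.683 μm/a
copper: f(T) = -0.080·(T−10) [T>10 °C] = -0.9120
  sulphur-dioxide contribution → 1.747 μm/a
  chloride contribution → 2.373 μm/a
  total first-year rate 4.12 μm/a
Ordering by μm/a: carbon steel (138) > zinc (5.68) > copper (4.12)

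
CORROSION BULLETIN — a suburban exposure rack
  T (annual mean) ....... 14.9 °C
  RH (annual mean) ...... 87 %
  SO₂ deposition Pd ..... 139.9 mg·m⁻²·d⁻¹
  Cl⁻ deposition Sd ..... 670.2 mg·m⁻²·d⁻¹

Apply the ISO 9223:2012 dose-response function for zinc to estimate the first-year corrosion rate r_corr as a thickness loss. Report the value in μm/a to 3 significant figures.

r_corr = 9.47 μm/a

zinc: f(T) = -0.071·(T−10) [T>10 °C] = -0.3479
  SO₂ term: 0.0129·139.9^0.44·exp(0.046·87-0.3479) = 4.382
  Sd branch = 0.0175·Sd^0.57·e^(0.008·RH+0.085·T) = 5.085 μm/a
  r_corr = 4.382 + 5.085 = 9.467 μm/a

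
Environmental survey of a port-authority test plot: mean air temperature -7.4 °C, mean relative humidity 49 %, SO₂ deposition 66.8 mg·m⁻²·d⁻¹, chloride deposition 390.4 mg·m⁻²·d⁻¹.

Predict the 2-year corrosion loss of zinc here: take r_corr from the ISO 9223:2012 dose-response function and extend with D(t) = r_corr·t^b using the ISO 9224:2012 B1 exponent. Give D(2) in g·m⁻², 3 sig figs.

zinc: temperature factor f = +0.038·(-17.4) = -0.6612
  Pd branch = 0.0129·Pd^0.44·e^(0.046·RH+f) = 0.4029 μm/a
  Sd branch = 0.0175·Sd^0.57·e^(0.008·RH+0.085·T) = 0.4143 μm/a
  sum: 0.4029 + 0.4143 → r_corr = 0.8172 μm/a
Power-law: D(2) = r_corr · 2^0.813
  D(2) = 0.8172 × 2^0.813 = 0.8172 × 1.757 = 1.436 μm
  Mass loss = 1.436 μm × 7.14 g/cm³ = 10.25 g·m⁻²

D(2) = 10.3 g·m⁻²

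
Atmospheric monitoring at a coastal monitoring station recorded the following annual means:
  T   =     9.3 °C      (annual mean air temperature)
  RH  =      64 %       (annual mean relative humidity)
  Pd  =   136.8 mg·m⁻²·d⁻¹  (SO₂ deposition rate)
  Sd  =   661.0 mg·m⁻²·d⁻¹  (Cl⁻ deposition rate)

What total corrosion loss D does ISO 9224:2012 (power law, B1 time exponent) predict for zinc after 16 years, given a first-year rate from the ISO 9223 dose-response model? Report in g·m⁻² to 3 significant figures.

D(16) = 319 g·m⁻²

zinc: f(T) = +0.038·(T−10) [T≤10 °C] = -0.0266
  Pd branch = 0.0129·Pd^0.44·e^(0.046·RH+f) = 2.077 μm/a
  Sd branch = 0.0175·Sd^0.57·e^(0.008·RH+0.085·T) = 2.607 μm/a
  sum: 2.077 + 2.607 → r_corr = 4.685 μm/a
Long-term exponent b (ISO 9224 Table 2, B1) = 0.813
  D(16) = 4.685 × 16^0.813 = 4.685 × 9.527 = 44.63 μm
  Mass loss = 44.63 μm × 7.14 g/cm³ = 318.7 g·m⁻²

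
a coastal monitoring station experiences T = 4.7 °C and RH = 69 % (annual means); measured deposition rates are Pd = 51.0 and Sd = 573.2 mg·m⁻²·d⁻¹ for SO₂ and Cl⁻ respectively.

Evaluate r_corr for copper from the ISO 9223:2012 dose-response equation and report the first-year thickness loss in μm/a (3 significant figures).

r_corr = 1.30 μm/a

copper: T≤10 °C ⇒ hinge +0.126·(4.7−10) = -0.6678
  SO₂ term: 0.0053·51.0^0.26·exp(0.059·69-0.6678) = 0.4428
  Sd branch = 0.01025·Sd^0.27·e^(0.036·RH+0.049·T) = 0.8596 μm/a
  r_corr = 0.4428 + 0.8596 = 1.302 μm/a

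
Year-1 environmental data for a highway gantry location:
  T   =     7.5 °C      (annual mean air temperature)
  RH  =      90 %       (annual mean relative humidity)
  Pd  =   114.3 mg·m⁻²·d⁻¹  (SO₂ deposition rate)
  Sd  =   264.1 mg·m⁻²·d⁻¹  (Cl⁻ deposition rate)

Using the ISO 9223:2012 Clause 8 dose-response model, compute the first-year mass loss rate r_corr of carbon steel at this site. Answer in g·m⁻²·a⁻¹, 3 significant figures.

r_corr = 1.35e+03 g·m⁻²·a⁻¹

carbon steel: T≤10 °C ⇒ hinge +0.150·(7.5−10) = -0.3750
  SO₂ term: 1.77·114.3^0.52·exp(0.02·90-0.3750) = 86.5
  Sd branch = 0.102·Sd^0.62·e^(0.033·RH+0.04·T) = 85.16 μm/a
  r_corr = 86.5 + 85.16 = 171.7 μm/a
Convert to mass loss: 171.7 μm/a × 7.85 g/cm³ = 1348 g·m⁻²·a⁻¹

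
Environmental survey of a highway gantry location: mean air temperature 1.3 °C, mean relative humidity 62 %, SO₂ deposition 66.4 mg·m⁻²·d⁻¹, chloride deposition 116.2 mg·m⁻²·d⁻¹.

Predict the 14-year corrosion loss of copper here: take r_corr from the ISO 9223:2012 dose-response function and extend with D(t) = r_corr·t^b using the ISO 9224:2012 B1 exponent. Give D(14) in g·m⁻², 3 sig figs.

copper: temperature factor f = +0.126·(-8.7) = -1.0962
  SO₂ term: 0.0053·66.4^0.26·exp(0.059·62-1.0962) = 0.2045
  Sd branch = 0.01025·Sd^0.27·e^(0.036·RH+0.049·T) = 0.3676 μm/a
  sum: 0.2045 + 0.3676 → r_corr = 0.572 μm/a
ISO 9224: D(t) = r_corr · t^b with b = 0.667 (copper, B1)
  D(14) = 0.572 × 14^0.667 = 0.572 × 5.814 = 3.326 μm
  Mass loss = 3.326 μm × 8.96 g/cm³ = 29.8 g·m⁻²

D(14) = 29.8 g·m⁻²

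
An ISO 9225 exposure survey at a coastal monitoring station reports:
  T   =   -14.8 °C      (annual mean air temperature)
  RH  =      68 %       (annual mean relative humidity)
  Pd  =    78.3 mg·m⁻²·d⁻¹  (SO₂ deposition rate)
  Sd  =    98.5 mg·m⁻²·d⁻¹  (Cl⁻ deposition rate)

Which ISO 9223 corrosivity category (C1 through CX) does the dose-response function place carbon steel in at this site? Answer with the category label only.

C2

carbon steel: f(T) = +0.150·(T−10) [T≤10 °C] = -3.7200
  Pd branch = 1.77·Pd^0.52·e^(0.02·RH+f) = 1.614 μm/a
  Cl⁻ term: 0.102·98.5^0.62·exp(0.033·68+0.04·-14.8) = 9.162
  r_corr = 1.614 + 9.162 = 10.78 μm/a
Category bounds: 1.3…25 μm/a bracket r_corr ⇒ C2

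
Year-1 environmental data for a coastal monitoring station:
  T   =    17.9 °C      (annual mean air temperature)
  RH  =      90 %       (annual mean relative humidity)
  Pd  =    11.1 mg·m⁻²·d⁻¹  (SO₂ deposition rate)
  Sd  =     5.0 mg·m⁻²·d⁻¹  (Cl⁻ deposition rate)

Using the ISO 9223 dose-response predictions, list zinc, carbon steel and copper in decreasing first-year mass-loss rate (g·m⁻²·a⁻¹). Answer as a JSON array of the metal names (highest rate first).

["carbon steel", "copper", "zinc"]

zinc: f(T) = -0.071·(T−10) [T>10 °C] = -0.5609
  Pd branch = 0.0129·Pd^0.44·e^(0.046·RH+f) = 1.333 μm/a
  Sd branch = 0.0175·Sd^0.57·e^(0.008·RH+0.085·T) = 0.412 μm/a
  r_corr = 1.333 + 0.412 = 1.745 μm/a
  mass loss = 1.745 μm/a × 7.14 g/cm³ = 12.46 g·m⁻²·a⁻¹
carbon steel: T>10 °C ⇒ hinge -0.054·(17.9−10) = -0.4266
  SO₂ term: 1.77·11.1^0.52·exp(0.02·90-0.4266) = 24.43
  Cl⁻ term: 0.102·5.0^0.62·exp(0.033·90+0.04·17.9) = 11.03
  sum: 24.43 + 11.03 → r_corr = 35.47 μm/a
  mass loss = 35.47 μm/a × 7.85 g/cm³ = 278.4 g·m⁻²·a⁻¹
copper: f(T) = -0.080·(T−10) [T>10 °C] = -0.6320
  SO₂ term: 0.0053·11.1^0.26·exp(0.059·90-0.6320) = 1.066
  Cl⁻ term: 0.01025·5.0^0.27·exp(0.036·90+0.049·17.9) = 0.9716
  r_corr = 1.066 + 0.9716 = 2.037 μm/a
  mass loss = 2.037 μm/a × 8.96 g/cm³ = 18.26 g·m⁻²·a⁻¹
Ordering by g·m⁻²·a⁻¹: carbon steel (278) > copper (18.3) > zinc (12.5)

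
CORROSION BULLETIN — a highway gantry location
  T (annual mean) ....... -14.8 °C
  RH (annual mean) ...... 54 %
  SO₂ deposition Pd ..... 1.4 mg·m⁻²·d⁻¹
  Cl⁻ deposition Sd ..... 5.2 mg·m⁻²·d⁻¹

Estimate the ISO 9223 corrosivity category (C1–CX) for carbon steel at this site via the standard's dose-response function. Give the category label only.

C1

carbon steel: f(T) = +0.150·(T−10) [T≤10 °C] = -3.7200
  SO₂ term: 1.77·1.4^0.52·exp(0.02·54-3.7200) = 0.1505
  Sd branch = 0.102·Sd^0.62·e^(0.033·RH+0.04·T) = 0.9318 μm/a
  sum: 0.1505 + 0.9318 → r_corr = 1.082 μm/a
1.08 μm/a falls in (0, 1.3] for carbon steel → category C1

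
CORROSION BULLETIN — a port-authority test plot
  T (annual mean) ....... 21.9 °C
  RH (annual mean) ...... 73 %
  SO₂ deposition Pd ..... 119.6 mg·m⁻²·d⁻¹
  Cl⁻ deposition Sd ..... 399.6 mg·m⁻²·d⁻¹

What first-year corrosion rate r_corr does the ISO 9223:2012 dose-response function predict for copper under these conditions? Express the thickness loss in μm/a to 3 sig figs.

r_corr = 2.62 μm/a

copper: T>10 °C ⇒ hinge -0.080·(21.9−10) = -0.9520
  Pd branch = 0.0053·Pd^0.26·e^(0.059·RH+f) = 0.5267 μm/a
  Sd branch = 0.01025·Sd^0.27·e^(0.036·RH+0.049·T) = 2.092 μm/a
  sum: 0.5267 + 2.092 → r_corr = 2.619 μm/a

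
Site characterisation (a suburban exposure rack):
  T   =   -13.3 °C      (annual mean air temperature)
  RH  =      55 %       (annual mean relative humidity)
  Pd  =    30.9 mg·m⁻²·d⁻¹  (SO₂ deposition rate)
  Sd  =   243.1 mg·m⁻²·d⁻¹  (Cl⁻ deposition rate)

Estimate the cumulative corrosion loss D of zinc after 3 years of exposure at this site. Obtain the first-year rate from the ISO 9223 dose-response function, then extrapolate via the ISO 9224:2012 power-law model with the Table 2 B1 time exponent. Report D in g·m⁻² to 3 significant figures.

D(3) = 8.78 g·m⁻²

zinc: T≤10 °C ⇒ hinge +0.038·(-13.3−10) = -0.8854
  sulphur-dioxide contribution → 0.3023 μm/a
  chloride contribution → 0.2009 μm/a
  ⇒ r_corr(zinc) = 0.5032 μm/a
Power-law: D(3) = r_corr · 3^0.813
  D(3) = 0.5032 × 3^0.813 = 0.5032 × 2.443 = 1.229 μm
  Mass loss = 1.229 μm × 7.14 g/cm³ = 8.777 g·m⁻²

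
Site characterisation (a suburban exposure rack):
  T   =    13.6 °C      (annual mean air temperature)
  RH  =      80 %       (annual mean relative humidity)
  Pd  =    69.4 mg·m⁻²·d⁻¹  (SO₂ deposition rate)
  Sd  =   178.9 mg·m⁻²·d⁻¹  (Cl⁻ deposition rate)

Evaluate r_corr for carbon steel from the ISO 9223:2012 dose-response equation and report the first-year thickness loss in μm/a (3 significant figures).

carbon steel: T>10 °C ⇒ hinge -0.054·(13.6−10) = -0.1944
  Pd branch = 1.77·Pd^0.52·e^(0.02·RH+f) = 65.45 μm/a
  Sd branch = 0.102·Sd^0.62·e^(0.033·RH+0.04·T) = 61.38 μm/a
  sum: 65.45 + 61.38 → r_corr = 126.8 μm/a

r_corr = 127 μm/a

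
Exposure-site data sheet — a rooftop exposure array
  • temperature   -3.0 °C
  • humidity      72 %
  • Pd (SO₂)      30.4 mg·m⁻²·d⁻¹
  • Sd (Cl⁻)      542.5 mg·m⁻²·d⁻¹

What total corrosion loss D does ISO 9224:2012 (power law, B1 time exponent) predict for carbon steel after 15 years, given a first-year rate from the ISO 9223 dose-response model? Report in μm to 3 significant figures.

D(15) = 225 μm

carbon steel: temperature factor f = +0.150·(-13.0) = -1.9500
  SO₂ term: 1.77·30.4^0.52·exp(0.02·72-1.9500) = 6.274
  Cl⁻ term: 0.102·542.5^0.62·exp(0.033·72+0.04·-3.0) = 48.27
  r_corr = 6.274 + 48.27 = 54.55 μm/a
ISO 9224: D(t) = r_corr · t^b with b = 0.523 (carbon steel, B1)
  D(15) = 54.55 × 15^0.523 = 54.55 × 4.122 = 224.8 μm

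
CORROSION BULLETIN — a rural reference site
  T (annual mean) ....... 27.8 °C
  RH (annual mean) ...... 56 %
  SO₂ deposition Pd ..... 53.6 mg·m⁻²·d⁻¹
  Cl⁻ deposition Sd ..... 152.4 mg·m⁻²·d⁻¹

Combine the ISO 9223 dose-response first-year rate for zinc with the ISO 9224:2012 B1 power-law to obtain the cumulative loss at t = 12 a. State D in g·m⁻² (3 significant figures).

zinc: temperature factor f = -0.071·(17.8) = -1.2638
  sulphur-dioxide contribution → 0.2763 μm/a
  chloride contribution → 5.107 μm/a
  total first-year rate 5.383 μm/a
Power-law: D(12) = r_corr · 12^0.813
  D(12) = 5.383 × 12^0.813 = 5.383 × 7.54 = 40.59 μm
  Mass loss = 40.59 μm × 7.14 g/cm³ = 289.8 g·m⁻²

D(12) = 290 g·m⁻²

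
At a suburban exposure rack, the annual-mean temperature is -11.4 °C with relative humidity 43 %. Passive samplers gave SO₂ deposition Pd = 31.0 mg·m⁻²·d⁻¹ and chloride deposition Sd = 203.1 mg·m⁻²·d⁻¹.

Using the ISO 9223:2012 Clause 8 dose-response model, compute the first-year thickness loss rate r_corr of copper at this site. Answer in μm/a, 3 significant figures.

copper: temperature factor f = +0.126·(-21.4) = -2.6964
  sulphur-dioxide contribution → 0.01104 μm/a
  chloride contribution → 0.1157 μm/a
  total first-year rate 0.1268 μm/a

r_corr = 0.127 μm/a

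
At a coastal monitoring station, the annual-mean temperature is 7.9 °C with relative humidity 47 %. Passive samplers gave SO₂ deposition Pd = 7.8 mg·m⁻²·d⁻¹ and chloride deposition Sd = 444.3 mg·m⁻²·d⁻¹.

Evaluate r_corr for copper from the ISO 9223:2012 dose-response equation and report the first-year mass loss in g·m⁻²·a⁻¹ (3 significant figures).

r_corr = 4.80 g·m⁻²·a⁻¹

copper: f(T) = +0.126·(T−10) [T≤10 °C] = -0.2646
  Pd branch = 0.0053·Pd^0.26·e^(0.059·RH+f) = 0.1111 μm/a
  Sd branch = 0.01025·Sd^0.27·e^(0.036·RH+0.049·T) = 0.4251 μm/a
  r_corr = 0.1111 + 0.4251 = 0.5362 μm/a
Convert to mass loss: 0.5362 μm/a × 8.96 g/cm³ = 4.805 g·m⁻²·a⁻¹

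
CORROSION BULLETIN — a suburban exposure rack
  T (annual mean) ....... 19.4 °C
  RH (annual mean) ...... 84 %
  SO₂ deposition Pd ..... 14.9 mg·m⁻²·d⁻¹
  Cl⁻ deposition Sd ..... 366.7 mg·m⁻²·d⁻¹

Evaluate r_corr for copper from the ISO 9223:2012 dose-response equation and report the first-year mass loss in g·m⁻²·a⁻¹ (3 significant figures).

copper: T>10 °C ⇒ hinge -0.080·(19.4−10) = -0.7520
  Pd branch = 0.0053·Pd^0.26·e^(0.059·RH+f) = 0.7163 μm/a
  Sd branch = 0.01025·Sd^0.27·e^(0.036·RH+0.049·T) = 2.687 μm/a
  sum: 0.7163 + 2.687 → r_corr = 3.403 μm/a
Convert to mass loss: 3.403 μm/a × 8.96 g/cm³ = 30.49 g·m⁻²·a⁻¹

r_corr = 30.5 g·m⁻²·a⁻¹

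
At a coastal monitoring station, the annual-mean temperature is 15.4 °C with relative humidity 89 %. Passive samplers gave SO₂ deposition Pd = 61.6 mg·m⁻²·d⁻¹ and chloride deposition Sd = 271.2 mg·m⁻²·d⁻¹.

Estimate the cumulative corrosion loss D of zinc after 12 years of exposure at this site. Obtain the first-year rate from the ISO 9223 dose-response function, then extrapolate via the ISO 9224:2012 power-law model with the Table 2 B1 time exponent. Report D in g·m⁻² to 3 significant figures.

D(12) = 347 g·m⁻²

zinc: temperature factor f = -0.071·(5.4) = -0.3834
  SO₂ term: 0.0129·61.6^0.44·exp(0.046·89-0.3834) = 3.232
  Cl⁻ term: 0.0175·271.2^0.57·exp(0.008·89+0.085·15.4) = 3.219
  sum: 3.232 + 3.219 → r_corr = 6.451 μm/a
ISO 9224: D(t) = r_corr · t^b with b = 0.813 (zinc, B1)
  D(12) = 6.451 × 12^0.813 = 6.451 × 7.54 = 48.64 μm
  Mass loss = 48.64 μm × 7.14 g/cm³ = 347.3 g·m⁻²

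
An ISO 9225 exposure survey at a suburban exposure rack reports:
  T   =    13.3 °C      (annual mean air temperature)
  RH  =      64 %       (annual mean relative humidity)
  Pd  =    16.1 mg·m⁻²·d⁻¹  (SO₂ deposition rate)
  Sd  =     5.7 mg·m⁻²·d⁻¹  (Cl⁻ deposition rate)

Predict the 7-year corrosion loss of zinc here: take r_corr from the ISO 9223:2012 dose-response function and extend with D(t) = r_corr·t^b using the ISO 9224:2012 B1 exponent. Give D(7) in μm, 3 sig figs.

zinc: T>10 °C ⇒ hinge -0.071·(13.3−10) = -0.2343
  SO₂ term: 0.0129·16.1^0.44·exp(0.046·64-0.2343) = 0.6583
  Sd branch = 0.0175·Sd^0.57·e^(0.008·RH+0.085·T) = 0.2439 μm/a
  r_corr = 0.6583 + 0.2439 = 0.9022 μm/a
Long-term exponent b (ISO 9224 Table 2, B1) = 0.813
  D(7) = 0.9022 × 7^0.813 = 0.9022 × 4.865 = 4.389 μm

D(7) = 4.39 μm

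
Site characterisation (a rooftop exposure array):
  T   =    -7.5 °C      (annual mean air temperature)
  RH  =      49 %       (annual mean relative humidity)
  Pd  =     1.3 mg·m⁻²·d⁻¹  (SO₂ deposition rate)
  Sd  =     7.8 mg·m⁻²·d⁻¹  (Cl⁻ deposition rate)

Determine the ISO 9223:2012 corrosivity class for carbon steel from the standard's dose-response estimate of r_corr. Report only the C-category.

carbon steel: temperature factor f = +0.150·(-17.5) = -2.6250
  Pd branch = 1.77·Pd^0.52·e^(0.02·RH+f) = 0.3916 μm/a
  Sd branch = 0.102·Sd^0.62·e^(0.033·RH+0.04·T) = 1.36 μm/a
  sum: 0.3916 + 1.36 → r_corr = 1.752 μm/a
Category bounds: 1.3…25 μm/a bracket r_corr ⇒ C2

C2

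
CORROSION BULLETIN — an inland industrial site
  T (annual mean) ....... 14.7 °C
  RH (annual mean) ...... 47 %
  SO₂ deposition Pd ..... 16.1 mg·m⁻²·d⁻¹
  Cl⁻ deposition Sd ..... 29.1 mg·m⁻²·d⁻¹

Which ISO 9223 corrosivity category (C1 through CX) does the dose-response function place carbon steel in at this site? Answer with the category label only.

carbon steel: T>10 °C ⇒ hinge -0.054·(14.7−10) = -0.2538
  sulphur-dioxide contribution → 14.91 μm/a
  chloride contribution → 7.001 μm/a
  ⇒ r_corr(carbon steel) = 21.91 μm/a
Category bounds: 1.3…25 μm/a bracket r_corr ⇒ C2

C2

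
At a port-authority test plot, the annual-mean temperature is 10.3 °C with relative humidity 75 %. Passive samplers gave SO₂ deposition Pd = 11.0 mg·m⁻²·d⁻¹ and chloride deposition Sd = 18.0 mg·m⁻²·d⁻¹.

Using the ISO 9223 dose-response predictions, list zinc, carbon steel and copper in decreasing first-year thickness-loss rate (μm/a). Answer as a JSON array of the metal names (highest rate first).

zinc: f(T) = -0.071·(T−10) [T>10 °C] = -0.0213
  sulphur-dioxide contribution → 1.143 μm/a
  chloride contribution → 0.3975 μm/a
  total first-year rate 1.54 μm/a
carbon steel: temperature factor f = -0.054·(0.3) = -0.0162
  sulphur-dioxide contribution → 27.16 μm/a
  chloride contribution → 10.98 μm/a
  ⇒ r_corr(carbon steel) = 38.14 μm/a
copper: temperature factor f = -0.080·(0.3) = -0.0240
  sulphur-dioxide contribution → 0.8061 μm/a
  chloride contribution → 0.5514 μm/a
  ⇒ r_corr(copper) = 1.357 μm/a
Ordering by μm/a: carbon steel (38.1) > zinc (1.54) > copper (1.36)

["carbon steel", "zinc", "copper"]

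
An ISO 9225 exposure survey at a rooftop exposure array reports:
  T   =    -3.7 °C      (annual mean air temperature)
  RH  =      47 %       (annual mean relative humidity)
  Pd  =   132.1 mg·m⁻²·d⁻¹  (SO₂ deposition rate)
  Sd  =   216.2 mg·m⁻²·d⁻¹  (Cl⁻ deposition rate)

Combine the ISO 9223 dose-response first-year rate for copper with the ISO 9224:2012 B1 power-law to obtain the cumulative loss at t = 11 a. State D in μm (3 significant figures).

D(11) = 1.25 μm

copper: T≤10 °C ⇒ hinge +0.126·(-3.7−10) = -1.7262
  sulphur-dioxide contribution → 0.05374 μm/a
  chloride contribution → 0.1983 μm/a
  total first-year rate 0.252 μm/a
Long-term exponent b (ISO 9224 Table 2, B1) = 0.667
  D(11) = 0.252 × 11^0.667 = 0.252 × 4.95 = 1.247 μm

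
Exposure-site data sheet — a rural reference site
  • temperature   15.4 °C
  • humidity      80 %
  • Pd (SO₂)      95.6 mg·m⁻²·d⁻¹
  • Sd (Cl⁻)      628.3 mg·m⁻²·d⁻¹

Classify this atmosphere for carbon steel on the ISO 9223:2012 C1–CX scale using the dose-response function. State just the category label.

CX

carbon steel: f(T) = -0.054·(T−10) [T>10 °C] = -0.2916
  SO₂ term: 1.77·95.6^0.52·exp(0.02·80-0.2916) = 70.15
  Sd branch = 0.102·Sd^0.62·e^(0.033·RH+0.04·T) = 143.7 μm/a
  r_corr = 70.15 + 143.7 = 213.9 μm/a
ISO 9223 Table 2 (carbon steel): 200 < 214 ≤ 700 μm/a ⇒ CX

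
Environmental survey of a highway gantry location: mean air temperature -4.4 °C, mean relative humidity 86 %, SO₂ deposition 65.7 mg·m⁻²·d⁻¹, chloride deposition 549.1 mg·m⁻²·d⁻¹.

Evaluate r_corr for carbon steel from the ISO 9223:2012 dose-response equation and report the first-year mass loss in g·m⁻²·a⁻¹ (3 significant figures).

r_corr = 652 g·m⁻²·a⁻¹

carbon steel: temperature factor f = +0.150·(-14.4) = -2.1600
  Pd branch = 1.77·Pd^0.52·e^(0.02·RH+f) = 10.05 μm/a
  Sd branch = 0.102·Sd^0.62·e^(0.033·RH+0.04·T) = 72.99 μm/a
  r_corr = 10.05 + 72.99 = 83.04 μm/a
Convert to mass loss: 83.04 μm/a × 7.85 g/cm³ = 651.9 g·m⁻²·a⁻¹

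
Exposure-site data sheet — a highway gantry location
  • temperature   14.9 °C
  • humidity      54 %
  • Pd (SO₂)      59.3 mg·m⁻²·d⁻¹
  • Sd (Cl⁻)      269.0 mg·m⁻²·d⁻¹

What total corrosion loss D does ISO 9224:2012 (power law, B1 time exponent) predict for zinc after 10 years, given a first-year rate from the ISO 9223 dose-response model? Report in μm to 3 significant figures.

zinc: f(T) = -0.071·(T−10) [T>10 °C] = -0.3479
  sulphur-dioxide contribution → 0.6583 μm/a
  chloride contribution → 2.321 μm/a
  total first-year rate 2.979 μm/a
Long-term exponent b (ISO 9224 Table 2, B1) = 0.813
  D(10) = 2.979 × 10^0.813 = 2.979 × 6.501 = 19.37 μm

D(10) = 19.4 μm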